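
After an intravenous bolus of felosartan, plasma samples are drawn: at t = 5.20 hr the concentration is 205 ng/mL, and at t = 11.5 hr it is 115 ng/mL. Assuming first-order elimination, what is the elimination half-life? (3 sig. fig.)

k = ln(C₁/C₂) / (t₂ − t₁) = ln(205/115) / (11.5 − 5.20)
  = 0.5781 / 6.300 = 0.09176 hr⁻¹
t½ = ln 2 / k = ln 2 / 0.09176 ≈ 7.55 hours

7.55 hours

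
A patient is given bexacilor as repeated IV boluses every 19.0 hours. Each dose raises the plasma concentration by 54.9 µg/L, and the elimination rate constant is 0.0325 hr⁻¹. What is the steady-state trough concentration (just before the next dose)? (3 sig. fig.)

Fraction remaining after one interval: e^(−kτ) = e^(−0.03250 × 19.0) = 0.5393
R = 1 / (1 − 0.5393) = 2.171
Css,max = 54.9 × 2.171 = 119.2 µg/L
Css,min = Css,max × e^(−kτ) = 119.2 × 0.5393 ≈ 64.3 µg/L

64.3 µg/L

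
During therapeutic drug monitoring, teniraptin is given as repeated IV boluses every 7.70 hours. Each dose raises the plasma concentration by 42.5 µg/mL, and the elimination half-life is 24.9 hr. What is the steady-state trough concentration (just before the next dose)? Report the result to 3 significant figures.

178 µg/mL

k = ln 2 / 24.9 = 0.02784 hr⁻¹
Fraction remaining after one interval: e^(−kτ) = e^(−0.02784 × 7.70) = 0.8071
R = 1 / (1 − 0.8071) = 5.183
Css,max = 42.5 × 5.183 = 220.3 µg/mL
Css,min = Css,max × e^(−kτ) = 220.3 × 0.8071 ≈ 178 µg/mL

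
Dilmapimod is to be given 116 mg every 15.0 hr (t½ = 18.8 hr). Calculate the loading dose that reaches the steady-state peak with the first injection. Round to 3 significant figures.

273 mg

k = ln 2 / 18.8 = 0.03687 hr⁻¹
Accumulation ratio R = 1 / (1 − e^(−kτ)) = 1 / (1 − e^(−0.03687×15.0)) = 1 / (1 − 0.5752) = 2.354
Loading dose = maintenance dose × R = 116 × 2.354 ≈ 273 mg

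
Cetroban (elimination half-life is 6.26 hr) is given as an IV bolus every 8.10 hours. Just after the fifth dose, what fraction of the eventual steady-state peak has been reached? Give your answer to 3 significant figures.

0.989

k = ln 2 / 6.26 = 0.1107 hr⁻¹
f_n = 1 − e^(−nkτ) = 1 − e^(−5 × 0.1107 × 8.10) = 1 − e^(−4.484) = 1 − 0.01128 ≈ 0.989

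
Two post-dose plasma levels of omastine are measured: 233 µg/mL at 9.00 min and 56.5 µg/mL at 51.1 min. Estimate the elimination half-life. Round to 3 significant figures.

20.6 minutes

k = ln(C₁/C₂) / (t₂ − t₁) = ln(233/56.5) / (51.1 − 9.00)
  = 1.417 / 42.10 = 0.03365 min⁻¹
t½ = ln 2 / k = ln 2 / 0.03365 ≈ 20.6 minutes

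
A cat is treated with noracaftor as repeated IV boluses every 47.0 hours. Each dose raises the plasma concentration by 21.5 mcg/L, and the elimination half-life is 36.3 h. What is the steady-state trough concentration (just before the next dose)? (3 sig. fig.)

14.8 mcg/L

k = ln 2 / 36.3 = 0.01909 h⁻¹
Fraction remaining after one interval: e^(−kτ) = e^(−0.01909 × 47.0) = 0.4076
R = 1 / (1 − 0.4076) = 1.688
Css,max = 21.5 × 1.688 = 36.29 mcg/L
Css,min = Css,max × e^(−kτ) = 36.29 × 0.4076 ≈ 14.8 mcg/L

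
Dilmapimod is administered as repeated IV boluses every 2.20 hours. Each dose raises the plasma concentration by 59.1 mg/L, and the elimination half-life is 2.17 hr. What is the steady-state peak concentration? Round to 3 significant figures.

117 mg/L

k = ln 2 / 2.17 = 0.3194 hr⁻¹
Fraction remaining after one interval: e^(−kτ) = e^(−0.3194 × 2.20) = 0.4952
R = 1 / (1 − 0.4952) = 1.981
Css,max = 59.1 × 1.981 ≈ 117 mg/L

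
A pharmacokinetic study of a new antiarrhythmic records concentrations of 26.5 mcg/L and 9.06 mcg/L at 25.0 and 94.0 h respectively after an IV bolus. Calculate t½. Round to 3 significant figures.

44.6 hours

k = ln(C₁/C₂) / (t₂ − t₁) = ln(26.5/9.06) / (94.0 − 25.0)
  = 1.073 / 69.00 = 0.01555 h⁻¹
t½ = ln 2 / k = ln 2 / 0.01555 ≈ 44.6 hours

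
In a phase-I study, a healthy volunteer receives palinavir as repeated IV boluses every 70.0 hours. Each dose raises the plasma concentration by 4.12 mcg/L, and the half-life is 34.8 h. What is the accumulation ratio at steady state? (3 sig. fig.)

1.33

k = ln 2 / 34.8 = 0.01992 h⁻¹
Fraction remaining after one interval: e^(−kτ) = e^(−0.01992 × 70.0) = 0.2480
R = 1 / (1 − 0.2480) = 1 / 0.7520 ≈ 1.33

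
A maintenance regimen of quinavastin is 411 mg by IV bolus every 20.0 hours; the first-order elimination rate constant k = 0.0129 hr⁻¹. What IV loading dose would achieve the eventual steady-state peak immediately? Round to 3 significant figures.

1810 mg

Accumulation ratio R = 1 / (1 − e^(−kτ)) = 1 / (1 − e^(−0.01290×20.0)) = 1 / (1 − 0.7726) = 4.397
Loading dose = maintenance dose × R = 411 × 4.397 ≈ 1810 mg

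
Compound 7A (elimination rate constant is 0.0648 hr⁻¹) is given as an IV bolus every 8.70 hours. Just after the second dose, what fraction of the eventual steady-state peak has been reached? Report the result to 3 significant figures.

0.676

f_n = 1 − e^(−nkτ) = 1 − e^(−2 × 0.06480 × 8.70) = 1 − e^(−1.128) = 1 − 0.3238 ≈ 0.676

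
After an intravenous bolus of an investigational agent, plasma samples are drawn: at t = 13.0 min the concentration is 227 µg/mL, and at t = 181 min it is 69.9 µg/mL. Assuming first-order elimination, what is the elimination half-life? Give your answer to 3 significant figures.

98.9 minutes

k = ln(C₁/C₂) / (t₂ − t₁) = ln(227/69.9) / (181 − 13.0)
  = 1.178 / 168.0 = 0.007011 min⁻¹
t½ = ln 2 / k = ln 2 / 0.007011 ≈ 98.9 minutes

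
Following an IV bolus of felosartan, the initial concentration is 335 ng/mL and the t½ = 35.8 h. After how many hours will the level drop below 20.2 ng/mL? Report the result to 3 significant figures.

k = ln 2 / 35.8 = 0.01936 h⁻¹
C(t) = C₀ e^(−kt)  ⇒  t = ln(C₀/C) / k
t = ln(335/20.2) / 0.01936 = 2.808 / 0.01936 ≈ 145 hours

145 hours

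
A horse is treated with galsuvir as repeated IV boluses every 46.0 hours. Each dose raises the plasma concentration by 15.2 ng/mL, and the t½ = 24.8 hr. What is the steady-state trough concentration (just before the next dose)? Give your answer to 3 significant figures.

k = ln 2 / 24.8 = 0.02795 hr⁻¹
Fraction remaining after one interval: e^(−kτ) = e^(−0.02795 × 46.0) = 0.2765
R = 1 / (1 − 0.2765) = 1.382
Css,max = 15.2 × 1.382 = 21.01 ng/mL
Css,min = Css,max × e^(−kτ) = 21.01 × 0.2765 ≈ 5.81 ng/mL

5.81 ng/mL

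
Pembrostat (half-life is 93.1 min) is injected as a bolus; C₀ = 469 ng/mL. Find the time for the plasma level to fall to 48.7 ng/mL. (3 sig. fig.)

304 minutes

k = ln 2 / 93.1 = 0.007445 min⁻¹
C(t) = C₀ e^(−kt)  ⇒  t = ln(C₀/C) / k
t = ln(469/48.7) / 0.007445 = 2.265 / 0.007445 ≈ 304 minutes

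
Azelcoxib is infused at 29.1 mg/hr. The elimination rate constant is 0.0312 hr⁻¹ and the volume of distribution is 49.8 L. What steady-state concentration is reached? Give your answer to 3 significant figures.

18.7 µg/mL

CL = k · V = 0.0312 × 49.8 = 1.554 L/hr
Css = rate / CL = 29.1 / 1.554 ≈ 18.7 µg/mL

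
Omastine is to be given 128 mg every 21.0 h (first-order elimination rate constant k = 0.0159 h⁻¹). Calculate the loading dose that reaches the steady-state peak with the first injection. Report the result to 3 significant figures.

Accumulation ratio R = 1 / (1 − e^(−kτ)) = 1 / (1 − e^(−0.01590×21.0)) = 1 / (1 − 0.7161) = 3.523
Loading dose = maintenance dose × R = 128 × 3.523 ≈ 451 mg

451 mg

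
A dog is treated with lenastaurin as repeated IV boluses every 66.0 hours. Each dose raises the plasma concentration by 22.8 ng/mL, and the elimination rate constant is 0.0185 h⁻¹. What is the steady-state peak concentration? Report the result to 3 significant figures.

32.3 ng/mL

Fraction remaining after one interval: e^(−kτ) = e^(−0.01850 × 66.0) = 0.2949
R = 1 / (1 − 0.2949) = 1.418
Css,max = 22.8 × 1.418 ≈ 32.3 ng/mL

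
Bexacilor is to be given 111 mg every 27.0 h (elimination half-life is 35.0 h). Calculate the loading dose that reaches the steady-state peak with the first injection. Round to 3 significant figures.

268 mg

k = ln 2 / 35.0 = 0.01980 h⁻¹
Accumulation ratio R = 1 / (1 − e^(−kτ)) = 1 / (1 − e^(−0.01980×27.0)) = 1 / (1 − 0.5858) = 2.415
Loading dose = maintenance dose × R = 111 × 2.415 ≈ 268 mg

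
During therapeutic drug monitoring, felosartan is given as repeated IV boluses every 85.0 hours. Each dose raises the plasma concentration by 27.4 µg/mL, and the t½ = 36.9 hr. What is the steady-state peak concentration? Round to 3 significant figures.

34.4 µg/mL

k = ln 2 / 36.9 = 0.01878 hr⁻¹
Fraction remaining after one interval: e^(−kτ) = e^(−0.01878 × 85.0) = 0.2026
R = 1 / (1 − 0.2026) = 1.254
Css,max = 27.4 × 1.254 ≈ 34.4 µg/mL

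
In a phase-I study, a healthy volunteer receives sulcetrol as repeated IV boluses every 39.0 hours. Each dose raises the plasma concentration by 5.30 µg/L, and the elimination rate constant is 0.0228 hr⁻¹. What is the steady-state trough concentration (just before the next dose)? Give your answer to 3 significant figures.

3.70 µg/L

Fraction remaining after one interval: e^(−kτ) = e^(−0.02280 × 39.0) = 0.4110
R = 1 / (1 − 0.4110) = 1.698
Css,max = 5.30 × 1.698 = 8.998 µg/L
Css,min = Css,max × e^(−kτ) = 8.998 × 0.4110 ≈ 3.70 µg/L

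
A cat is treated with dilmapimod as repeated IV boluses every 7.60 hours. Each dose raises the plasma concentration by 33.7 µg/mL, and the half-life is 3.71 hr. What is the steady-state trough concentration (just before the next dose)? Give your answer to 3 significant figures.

10.7 µg/mL

k = ln 2 / 3.71 = 0.1868 hr⁻¹
Fraction remaining after one interval: e^(−kτ) = e^(−0.1868 × 7.60) = 0.2417
R = 1 / (1 − 0.2417) = 1.319
Css,max = 33.7 × 1.319 = 44.44 µg/mL
Css,min = Css,max × e^(−kτ) = 44.44 × 0.2417 ≈ 10.7 µg/mL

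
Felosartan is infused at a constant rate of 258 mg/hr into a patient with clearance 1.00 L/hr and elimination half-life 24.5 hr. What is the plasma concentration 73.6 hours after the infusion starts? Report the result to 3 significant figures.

Css = rate / CL = 258 / 1.00 = 258.0 mg/L
k = ln 2 / 24.5 = 0.02829 hr⁻¹
C(t) = Css (1 − e^(−kt)) = 258.0 × (1 − e^(−2.082)) = 258.0 × 0.8754 ≈ 226 mg/L

226 mg/L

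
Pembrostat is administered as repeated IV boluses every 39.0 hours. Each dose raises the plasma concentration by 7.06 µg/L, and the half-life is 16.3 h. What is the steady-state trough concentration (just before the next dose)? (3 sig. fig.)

k = ln 2 / 16.3 = 0.04252 h⁻¹
Fraction remaining after one interval: e^(−kτ) = e^(−0.04252 × 39.0) = 0.1904
R = 1 / (1 − 0.1904) = 1.235
Css,max = 7.06 × 1.235 = 8.721 µg/L
Css,min = Css,max × e^(−kτ) = 8.721 × 0.1904 ≈ 1.66 µg/L

1.66 µg/L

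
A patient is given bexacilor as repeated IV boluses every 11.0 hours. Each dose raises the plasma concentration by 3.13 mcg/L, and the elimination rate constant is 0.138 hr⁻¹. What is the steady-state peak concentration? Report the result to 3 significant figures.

Fraction remaining after one interval: e^(−kτ) = e^(−0.1380 × 11.0) = 0.2191
R = 1 / (1 − 0.2191) = 1.281
Css,max = 3.13 × 1.281 ≈ 4.01 mcg/L

4.01 mcg/L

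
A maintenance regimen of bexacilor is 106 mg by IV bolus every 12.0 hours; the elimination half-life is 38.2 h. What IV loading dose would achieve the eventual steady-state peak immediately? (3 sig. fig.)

k = ln 2 / 38.2 = 0.01815 h⁻¹
Accumulation ratio R = 1 / (1 − e^(−kτ)) = 1 / (1 − e^(−0.01815×12.0)) = 1 / (1 − 0.8043) = 5.111
Loading dose = maintenance dose × R = 106 × 5.111 ≈ 542 mg

542 mg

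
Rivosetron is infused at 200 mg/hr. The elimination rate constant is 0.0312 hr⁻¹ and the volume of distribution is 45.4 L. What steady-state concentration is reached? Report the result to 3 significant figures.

141 mg/L

CL = k · V = 0.0312 × 45.4 = 1.416 L/hr
Css = rate / CL = 200 / 1.416 ≈ 141 mg/L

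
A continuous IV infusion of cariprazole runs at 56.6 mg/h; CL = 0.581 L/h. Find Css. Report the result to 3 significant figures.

Css = infusion rate / CL = 56.6 / 0.581 ≈ 97.4 µg/mL

97.4 µg/mL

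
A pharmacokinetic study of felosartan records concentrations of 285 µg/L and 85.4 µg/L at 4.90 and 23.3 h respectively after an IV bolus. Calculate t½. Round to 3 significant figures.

k = ln(C₁/C₂) / (t₂ − t₁) = ln(285/85.4) / (23.3 − 4.90)
  = 1.205 / 18.40 = 0.06550 h⁻¹
t½ = ln 2 / k = ln 2 / 0.06550 ≈ 10.6 hours

10.6 hours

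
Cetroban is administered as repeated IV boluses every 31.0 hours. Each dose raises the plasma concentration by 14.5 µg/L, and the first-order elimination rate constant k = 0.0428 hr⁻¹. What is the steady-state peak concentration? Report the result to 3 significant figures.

19.7 µg/L

Fraction remaining after one interval: e^(−kτ) = e^(−0.04280 × 31.0) = 0.2653
R = 1 / (1 − 0.2653) = 1.361
Css,max = 14.5 × 1.361 ≈ 19.7 µg/L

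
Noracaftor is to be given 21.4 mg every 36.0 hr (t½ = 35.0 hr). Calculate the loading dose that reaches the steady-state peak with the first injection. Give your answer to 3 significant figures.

k = ln 2 / 35.0 = 0.01980 hr⁻¹
Accumulation ratio R = 1 / (1 − e^(−kτ)) = 1 / (1 − e^(−0.01980×36.0)) = 1 / (1 − 0.4902) = 1.962
Loading dose = maintenance dose × R = 21.4 × 1.962 ≈ 42.0 mg

42.0 mg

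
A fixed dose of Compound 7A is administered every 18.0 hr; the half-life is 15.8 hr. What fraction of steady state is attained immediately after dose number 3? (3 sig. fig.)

0.906

k = ln 2 / 15.8 = 0.04387 hr⁻¹
f_n = 1 − e^(−nkτ) = 1 − e^(−3 × 0.04387 × 18.0) = 1 − e^(−2.369) = 1 − 0.09358 ≈ 0.906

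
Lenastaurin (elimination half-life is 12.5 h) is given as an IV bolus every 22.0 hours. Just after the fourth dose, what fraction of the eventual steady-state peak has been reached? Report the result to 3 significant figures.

k = ln 2 / 12.5 = 0.05545 h⁻¹
f_n = 1 − e^(−nkτ) = 1 − e^(−4 × 0.05545 × 22.0) = 1 − e^(−4.880) = 1 − 0.007599 ≈ 0.992

0.992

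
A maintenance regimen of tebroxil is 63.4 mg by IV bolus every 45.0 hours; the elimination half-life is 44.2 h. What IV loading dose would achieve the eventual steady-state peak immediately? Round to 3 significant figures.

k = ln 2 / 44.2 = 0.01568 h⁻¹
Accumulation ratio R = 1 / (1 − e^(−kτ)) = 1 / (1 − e^(−0.01568×45.0)) = 1 / (1 − 0.4938) = 1.975
Loading dose = maintenance dose × R = 63.4 × 1.975 ≈ 125 mg

125 mg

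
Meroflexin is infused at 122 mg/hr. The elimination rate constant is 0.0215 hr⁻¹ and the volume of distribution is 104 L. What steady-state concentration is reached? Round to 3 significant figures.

54.6 µg/mL

CL = k · V = 0.0215 × 104 = 2.236 L/hr
Css = rate / CL = 122 / 2.236 ≈ 54.6 µg/mL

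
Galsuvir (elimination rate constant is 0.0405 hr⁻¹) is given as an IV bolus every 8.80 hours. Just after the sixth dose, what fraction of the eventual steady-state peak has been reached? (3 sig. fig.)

f_n = 1 − e^(−nkτ) = 1 − e^(−6 × 0.04050 × 8.80) = 1 − e^(−2.138) = 1 − 0.1178 ≈ 0.882

0.882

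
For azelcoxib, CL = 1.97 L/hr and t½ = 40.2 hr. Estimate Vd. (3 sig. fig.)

k = ln 2 / t½ = ln 2 / 40.2 = 0.01724 hr⁻¹
V = CL / k = 1.97 / 0.01724 ≈ 114 L

114 L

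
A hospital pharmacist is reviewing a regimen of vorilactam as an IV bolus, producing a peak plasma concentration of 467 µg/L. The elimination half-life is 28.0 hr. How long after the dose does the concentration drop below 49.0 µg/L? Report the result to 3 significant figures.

k = ln 2 / 28.0 = 0.02476 hr⁻¹
C(t) = C₀ e^(−kt)  ⇒  t = ln(C₀/C) / k
t = ln(467/49.0) / 0.02476 = 2.255 / 0.02476 ≈ 91.1 hours

91.1 hours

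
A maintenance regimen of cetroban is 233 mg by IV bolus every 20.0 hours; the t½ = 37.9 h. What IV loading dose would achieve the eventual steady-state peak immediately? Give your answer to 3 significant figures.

k = ln 2 / 37.9 = 0.01829 h⁻¹
Accumulation ratio R = 1 / (1 − e^(−kτ)) = 1 / (1 − e^(−0.01829×20.0)) = 1 / (1 − 0.6937) = 3.264
Loading dose = maintenance dose × R = 233 × 3.264 ≈ 761 mg

761 mg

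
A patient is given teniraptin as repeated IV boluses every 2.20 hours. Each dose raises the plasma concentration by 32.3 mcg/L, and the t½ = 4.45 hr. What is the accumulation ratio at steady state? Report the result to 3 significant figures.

3.45

k = ln 2 / 4.45 = 0.1558 hr⁻¹
Fraction remaining after one interval: e^(−kτ) = e^(−0.1558 × 2.20) = 0.7099
R = 1 / (1 − 0.7099) = 1 / 0.2901 ≈ 3.45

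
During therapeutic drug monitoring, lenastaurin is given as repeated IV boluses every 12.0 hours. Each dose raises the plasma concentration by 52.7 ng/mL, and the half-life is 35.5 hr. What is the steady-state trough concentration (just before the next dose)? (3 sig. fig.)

200 ng/mL

k = ln 2 / 35.5 = 0.01953 hr⁻¹
Fraction remaining after one interval: e^(−kτ) = e^(−0.01953 × 12.0) = 0.7911
R = 1 / (1 − 0.7911) = 4.787
Css,max = 52.7 × 4.787 = 252.3 ng/mL
Css,min = Css,max × e^(−kτ) = 252.3 × 0.7911 ≈ 200 ng/mL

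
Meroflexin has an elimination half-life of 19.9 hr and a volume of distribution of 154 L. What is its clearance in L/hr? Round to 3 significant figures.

5.36 L/hr

k = ln 2 / t½ = ln 2 / 19.9 = 0.03483 hr⁻¹
CL = k · V = 0.03483 × 154 ≈ 5.36 L/hr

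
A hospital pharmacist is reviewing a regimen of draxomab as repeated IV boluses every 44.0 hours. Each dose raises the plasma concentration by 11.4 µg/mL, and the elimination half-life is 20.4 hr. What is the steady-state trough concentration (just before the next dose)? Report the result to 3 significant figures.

3.30 µg/mL

k = ln 2 / 20.4 = 0.03398 hr⁻¹
Fraction remaining after one interval: e^(−kτ) = e^(−0.03398 × 44.0) = 0.2242
R = 1 / (1 − 0.2242) = 1.289
Css,max = 11.4 × 1.289 = 14.70 µg/mL
Css,min = Css,max × e^(−kτ) = 14.70 × 0.2242 ≈ 3.30 µg/mL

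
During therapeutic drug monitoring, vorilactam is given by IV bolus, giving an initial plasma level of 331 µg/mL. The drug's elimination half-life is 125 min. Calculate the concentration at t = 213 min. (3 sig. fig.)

k = ln 2 / 125 = 0.005545 min⁻¹
C(t) = C₀ e^(−kt) = 331 × e^(−0.005545 × 213) = 331 × e^(−1.181) = 331 × 0.3069 ≈ 102 µg/mL

102 µg/mL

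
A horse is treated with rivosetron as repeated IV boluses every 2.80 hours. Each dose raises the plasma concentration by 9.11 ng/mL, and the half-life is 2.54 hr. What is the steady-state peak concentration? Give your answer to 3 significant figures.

k = ln 2 / 2.54 = 0.2729 hr⁻¹
Fraction remaining after one interval: e^(−kτ) = e^(−0.2729 × 2.80) = 0.4658
R = 1 / (1 − 0.4658) = 1.872
Css,max = 9.11 × 1.872 ≈ 17.1 ng/mL

17.1 ng/mL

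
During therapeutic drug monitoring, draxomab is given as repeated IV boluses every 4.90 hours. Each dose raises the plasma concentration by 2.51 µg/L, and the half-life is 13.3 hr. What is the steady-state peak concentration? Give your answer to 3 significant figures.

k = ln 2 / 13.3 = 0.05212 hr⁻¹
Fraction remaining after one interval: e^(−kτ) = e^(−0.05212 × 4.90) = 0.7746
R = 1 / (1 − 0.7746) = 4.437
Css,max = 2.51 × 4.437 ≈ 11.1 µg/L

11.1 µg/L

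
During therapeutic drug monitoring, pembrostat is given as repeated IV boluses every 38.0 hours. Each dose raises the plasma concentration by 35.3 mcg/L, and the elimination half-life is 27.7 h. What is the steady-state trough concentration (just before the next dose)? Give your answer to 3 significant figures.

k = ln 2 / 27.7 = 0.02502 h⁻¹
Fraction remaining after one interval: e^(−kτ) = e^(−0.02502 × 38.0) = 0.3864
R = 1 / (1 − 0.3864) = 1.630
Css,max = 35.3 × 1.630 = 57.53 mcg/L
Css,min = Css,max × e^(−kτ) = 57.53 × 0.3864 ≈ 22.2 mcg/L

22.2 mcg/L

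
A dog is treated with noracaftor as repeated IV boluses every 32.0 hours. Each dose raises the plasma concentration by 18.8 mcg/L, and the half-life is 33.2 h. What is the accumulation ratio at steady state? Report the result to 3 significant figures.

k = ln 2 / 33.2 = 0.02088 h⁻¹
Fraction remaining after one interval: e^(−kτ) = e^(−0.02088 × 32.0) = 0.5127
R = 1 / (1 − 0.5127) = 1 / 0.4873 ≈ 2.05

2.05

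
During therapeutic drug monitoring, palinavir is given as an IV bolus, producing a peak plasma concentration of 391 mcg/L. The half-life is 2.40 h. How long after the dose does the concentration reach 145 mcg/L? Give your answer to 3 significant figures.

k = ln 2 / 2.40 = 0.2888 h⁻¹
C(t) = C₀ e^(−kt)  ⇒  t = ln(C₀/C) / k
t = ln(391/145) / 0.2888 = 0.9920 / 0.2888 ≈ 3.43 hours

3.43 hours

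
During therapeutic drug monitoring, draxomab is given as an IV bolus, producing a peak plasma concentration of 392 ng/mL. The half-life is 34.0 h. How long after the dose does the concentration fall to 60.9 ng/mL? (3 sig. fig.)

k = ln 2 / 34.0 = 0.02039 h⁻¹
C(t) = C₀ e^(−kt)  ⇒  t = ln(C₀/C) / k
t = ln(392/60.9) / 0.02039 = 1.862 / 0.02039 ≈ 91.3 hours

91.3 hours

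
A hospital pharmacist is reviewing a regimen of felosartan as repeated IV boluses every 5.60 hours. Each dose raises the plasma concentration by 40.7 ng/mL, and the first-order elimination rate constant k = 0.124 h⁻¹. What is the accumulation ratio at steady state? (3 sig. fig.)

2.00

Fraction remaining after one interval: e^(−kτ) = e^(−0.1240 × 5.60) = 0.4994
R = 1 / (1 − 0.4994) = 1 / 0.5006 ≈ 2.00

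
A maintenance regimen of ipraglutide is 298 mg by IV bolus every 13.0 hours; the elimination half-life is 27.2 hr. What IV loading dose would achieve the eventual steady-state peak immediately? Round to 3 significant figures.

k = ln 2 / 27.2 = 0.02548 hr⁻¹
Accumulation ratio R = 1 / (1 − e^(−kτ)) = 1 / (1 − e^(−0.02548×13.0)) = 1 / (1 − 0.7180) = 3.546
Loading dose = maintenance dose × R = 298 × 3.546 ≈ 1060 mg

1060 mg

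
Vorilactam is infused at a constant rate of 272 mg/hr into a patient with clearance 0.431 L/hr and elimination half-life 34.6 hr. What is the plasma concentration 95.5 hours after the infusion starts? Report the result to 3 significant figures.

Css = rate / CL = 272 / 0.431 = 631.1 µg/mL
k = ln 2 / 34.6 = 0.02003 hr⁻¹
C(t) = Css (1 − e^(−kt)) = 631.1 × (1 − e^(−1.913)) = 631.1 × 0.8524 ≈ 538 µg/mL

538 µg/mL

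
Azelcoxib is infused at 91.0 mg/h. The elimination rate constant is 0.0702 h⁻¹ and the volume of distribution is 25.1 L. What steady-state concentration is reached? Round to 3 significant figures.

CL = k · V = 0.0702 × 25.1 = 1.762 L/h
Css = rate / CL = 91.0 / 1.762 ≈ 51.6 µg/mL

51.6 µg/mL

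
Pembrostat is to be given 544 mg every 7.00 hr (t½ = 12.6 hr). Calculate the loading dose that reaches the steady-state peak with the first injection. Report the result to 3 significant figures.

1700 mg

k = ln 2 / 12.6 = 0.05501 hr⁻¹
Accumulation ratio R = 1 / (1 − e^(−kτ)) = 1 / (1 − e^(−0.05501×7.00)) = 1 / (1 − 0.6804) = 3.129
Loading dose = maintenance dose × R = 544 × 3.129 ≈ 1700 mg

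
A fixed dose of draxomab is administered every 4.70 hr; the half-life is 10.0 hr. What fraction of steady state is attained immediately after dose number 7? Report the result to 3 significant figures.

0.898

k = ln 2 / 10.0 = 0.06931 hr⁻¹
f_n = 1 − e^(−nkτ) = 1 − e^(−7 × 0.06931 × 4.70) = 1 − e^(−2.280) = 1 − 0.1022 ≈ 0.898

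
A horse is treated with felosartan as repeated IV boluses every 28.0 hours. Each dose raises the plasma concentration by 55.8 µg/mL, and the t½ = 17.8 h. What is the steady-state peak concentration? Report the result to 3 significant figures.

k = ln 2 / 17.8 = 0.03894 h⁻¹
Fraction remaining after one interval: e^(−kτ) = e^(−0.03894 × 28.0) = 0.3361
R = 1 / (1 − 0.3361) = 1.506
Css,max = 55.8 × 1.506 ≈ 84.0 µg/mL

84.0 µg/mL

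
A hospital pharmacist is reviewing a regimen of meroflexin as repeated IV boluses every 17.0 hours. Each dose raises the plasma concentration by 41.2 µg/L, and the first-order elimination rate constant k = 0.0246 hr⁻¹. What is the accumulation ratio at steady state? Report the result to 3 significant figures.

Fraction remaining after one interval: e^(−kτ) = e^(−0.02460 × 17.0) = 0.6582
R = 1 / (1 − 0.6582) = 1 / 0.3418 ≈ 2.93

2.93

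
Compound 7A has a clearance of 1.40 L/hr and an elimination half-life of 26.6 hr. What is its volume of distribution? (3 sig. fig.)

53.7 L

k = ln 2 / t½ = ln 2 / 26.6 = 0.02606 hr⁻¹
V = CL / k = 1.40 / 0.02606 ≈ 53.7 L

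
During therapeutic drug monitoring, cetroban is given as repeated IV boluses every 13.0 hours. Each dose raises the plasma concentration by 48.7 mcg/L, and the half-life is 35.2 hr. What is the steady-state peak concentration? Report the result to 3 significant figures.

k = ln 2 / 35.2 = 0.01969 hr⁻¹
Fraction remaining after one interval: e^(−kτ) = e^(−0.01969 × 13.0) = 0.7741
R = 1 / (1 − 0.7741) = 4.428
Css,max = 48.7 × 4.428 ≈ 216 mcg/L

216 mcg/L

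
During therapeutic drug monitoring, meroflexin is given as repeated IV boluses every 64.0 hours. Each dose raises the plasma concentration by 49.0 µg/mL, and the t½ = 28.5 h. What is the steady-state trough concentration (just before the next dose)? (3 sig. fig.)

k = ln 2 / 28.5 = 0.02432 h⁻¹
Fraction remaining after one interval: e^(−kτ) = e^(−0.02432 × 64.0) = 0.2109
R = 1 / (1 − 0.2109) = 1.267
Css,max = 49.0 × 1.267 = 62.09 µg/mL
Css,min = Css,max × e^(−kτ) = 62.09 × 0.2109 ≈ 13.1 µg/mL

13.1 µg/mL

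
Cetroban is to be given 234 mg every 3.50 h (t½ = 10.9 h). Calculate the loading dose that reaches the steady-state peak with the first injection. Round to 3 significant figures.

1170 mg

k = ln 2 / 10.9 = 0.06359 h⁻¹
Accumulation ratio R = 1 / (1 − e^(−kτ)) = 1 / (1 − e^(−0.06359×3.50)) = 1 / (1 − 0.8005) = 5.011
Loading dose = maintenance dose × R = 234 × 5.011 ≈ 1170 mg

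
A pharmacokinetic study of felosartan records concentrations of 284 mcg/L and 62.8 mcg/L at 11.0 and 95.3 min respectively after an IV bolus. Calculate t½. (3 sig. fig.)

38.7 minutes

k = ln(C₁/C₂) / (t₂ − t₁) = ln(284/62.8) / (95.3 − 11.0)
  = 1.509 / 84.30 = 0.01790 min⁻¹
t½ = ln 2 / k = ln 2 / 0.01790 ≈ 38.7 minutes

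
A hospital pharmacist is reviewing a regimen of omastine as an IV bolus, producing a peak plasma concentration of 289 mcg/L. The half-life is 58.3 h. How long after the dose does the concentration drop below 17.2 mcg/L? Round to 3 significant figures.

k = ln 2 / 58.3 = 0.01189 h⁻¹
C(t) = C₀ e^(−kt)  ⇒  t = ln(C₀/C) / k
t = ln(289/17.2) / 0.01189 = 2.822 / 0.01189 ≈ 237 hours

237 hours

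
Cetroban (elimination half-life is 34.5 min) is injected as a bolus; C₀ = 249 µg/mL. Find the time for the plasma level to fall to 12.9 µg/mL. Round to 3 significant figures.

147 minutes

k = ln 2 / 34.5 = 0.02009 min⁻¹
C(t) = C₀ e^(−kt)  ⇒  t = ln(C₀/C) / k
t = ln(249/12.9) / 0.02009 = 2.960 / 0.02009 ≈ 147 minutes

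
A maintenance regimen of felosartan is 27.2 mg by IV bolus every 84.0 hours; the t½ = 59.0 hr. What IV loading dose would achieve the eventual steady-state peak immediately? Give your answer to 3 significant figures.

k = ln 2 / 59.0 = 0.01175 hr⁻¹
Accumulation ratio R = 1 / (1 − e^(−kτ)) = 1 / (1 − e^(−0.01175×84.0)) = 1 / (1 − 0.3727) = 1.594
Loading dose = maintenance dose × R = 27.2 × 1.594 ≈ 43.4 mg

43.4 mg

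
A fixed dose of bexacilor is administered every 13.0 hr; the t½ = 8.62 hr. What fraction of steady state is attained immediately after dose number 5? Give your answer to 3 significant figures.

k = ln 2 / 8.62 = 0.08041 hr⁻¹
f_n = 1 − e^(−nkτ) = 1 − e^(−5 × 0.08041 × 13.0) = 1 − e^(−5.227) = 1 − 0.005371 ≈ 0.995

0.995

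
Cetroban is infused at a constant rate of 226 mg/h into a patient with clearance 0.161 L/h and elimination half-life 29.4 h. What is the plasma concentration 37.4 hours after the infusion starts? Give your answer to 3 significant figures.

823 µg/mL

Css = rate / CL = 226 / 0.161 = 1404 µg/mL
k = ln 2 / 29.4 = 0.02358 h⁻¹
C(t) = Css (1 − e^(−kt)) = 1404 × (1 − e^(−0.8818)) = 1404 × 0.5859 ≈ 823 µg/mL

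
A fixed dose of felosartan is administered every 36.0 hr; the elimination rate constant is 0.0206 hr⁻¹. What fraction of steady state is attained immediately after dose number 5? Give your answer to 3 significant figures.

0.975

f_n = 1 − e^(−nkτ) = 1 − e^(−5 × 0.02060 × 36.0) = 1 − e^(−3.708) = 1 − 0.02453 ≈ 0.975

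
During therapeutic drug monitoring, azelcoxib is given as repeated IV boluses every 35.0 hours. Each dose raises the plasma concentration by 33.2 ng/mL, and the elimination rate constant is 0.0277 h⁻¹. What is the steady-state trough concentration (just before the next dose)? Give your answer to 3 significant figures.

20.3 ng/mL

Fraction remaining after one interval: e^(−kτ) = e^(−0.02770 × 35.0) = 0.3793
R = 1 / (1 − 0.3793) = 1.611
Css,max = 33.2 × 1.611 = 53.49 ng/mL
Css,min = Css,max × e^(−kτ) = 53.49 × 0.3793 ≈ 20.3 ng/mL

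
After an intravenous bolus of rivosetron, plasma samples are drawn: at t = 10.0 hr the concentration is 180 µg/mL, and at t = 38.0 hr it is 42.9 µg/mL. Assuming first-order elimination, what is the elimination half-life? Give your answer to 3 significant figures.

13.5 hours

k = ln(C₁/C₂) / (t₂ − t₁) = ln(180/42.9) / (38.0 − 10.0)
  = 1.434 / 28.00 = 0.05122 hr⁻¹
t½ = ln 2 / k = ln 2 / 0.05122 ≈ 13.5 hours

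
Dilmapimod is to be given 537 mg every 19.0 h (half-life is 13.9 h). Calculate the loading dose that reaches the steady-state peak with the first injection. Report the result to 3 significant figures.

877 mg

k = ln 2 / 13.9 = 0.04987 h⁻¹
Accumulation ratio R = 1 / (1 − e^(−kτ)) = 1 / (1 − e^(−0.04987×19.0)) = 1 / (1 − 0.3877) = 1.633
Loading dose = maintenance dose × R = 537 × 1.633 ≈ 877 mg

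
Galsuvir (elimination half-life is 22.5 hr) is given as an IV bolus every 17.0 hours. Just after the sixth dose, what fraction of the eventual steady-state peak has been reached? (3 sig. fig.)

k = ln 2 / 22.5 = 0.03081 hr⁻¹
f_n = 1 − e^(−nkτ) = 1 − e^(−6 × 0.03081 × 17.0) = 1 − e^(−3.142) = 1 − 0.04318 ≈ 0.957

0.957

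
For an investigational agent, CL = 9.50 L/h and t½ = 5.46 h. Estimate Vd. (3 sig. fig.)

74.8 L

k = ln 2 / t½ = ln 2 / 5.46 = 0.1270 h⁻¹
V = CL / k = 9.50 / 0.1270 ≈ 74.8 L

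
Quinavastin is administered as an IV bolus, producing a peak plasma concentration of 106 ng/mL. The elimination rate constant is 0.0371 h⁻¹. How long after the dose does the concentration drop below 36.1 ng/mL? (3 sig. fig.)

29.0 hours

C(t) = C₀ e^(−kt)  ⇒  t = ln(C₀/C) / k
t = ln(106/36.1) / 0.03710 = 1.077 / 0.03710 ≈ 29.0 hours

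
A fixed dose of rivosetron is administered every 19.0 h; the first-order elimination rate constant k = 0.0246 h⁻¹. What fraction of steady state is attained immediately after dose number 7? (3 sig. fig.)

f_n = 1 − e^(−nkτ) = 1 − e^(−7 × 0.02460 × 19.0) = 1 − e^(−3.272) = 1 − 0.03794 ≈ 0.962

0.962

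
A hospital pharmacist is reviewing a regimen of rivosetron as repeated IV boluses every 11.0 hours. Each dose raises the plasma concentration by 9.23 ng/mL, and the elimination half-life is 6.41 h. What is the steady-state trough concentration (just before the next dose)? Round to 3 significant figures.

k = ln 2 / 6.41 = 0.1081 h⁻¹
Fraction remaining after one interval: e^(−kτ) = e^(−0.1081 × 11.0) = 0.3044
R = 1 / (1 − 0.3044) = 1.438
Css,max = 9.23 × 1.438 = 13.27 ng/mL
Css,min = Css,max × e^(−kτ) = 13.27 × 0.3044 ≈ 4.04 ng/mL

4.04 ng/mL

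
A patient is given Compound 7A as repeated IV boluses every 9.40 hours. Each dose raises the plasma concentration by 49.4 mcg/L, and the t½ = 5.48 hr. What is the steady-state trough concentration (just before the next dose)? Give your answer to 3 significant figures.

21.6 mcg/L

k = ln 2 / 5.48 = 0.1265 hr⁻¹
Fraction remaining after one interval: e^(−kτ) = e^(−0.1265 × 9.40) = 0.3045
R = 1 / (1 − 0.3045) = 1.438
Css,max = 49.4 × 1.438 = 71.03 mcg/L
Css,min = Css,max × e^(−kτ) = 71.03 × 0.3045 ≈ 21.6 mcg/L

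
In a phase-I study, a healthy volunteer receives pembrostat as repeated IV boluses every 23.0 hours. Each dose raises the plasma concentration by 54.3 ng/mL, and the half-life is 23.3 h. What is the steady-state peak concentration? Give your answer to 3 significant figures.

110 ng/mL

k = ln 2 / 23.3 = 0.02975 h⁻¹
Fraction remaining after one interval: e^(−kτ) = e^(−0.02975 × 23.0) = 0.5045
R = 1 / (1 − 0.5045) = 2.018
Css,max = 54.3 × 2.018 ≈ 110 ng/mL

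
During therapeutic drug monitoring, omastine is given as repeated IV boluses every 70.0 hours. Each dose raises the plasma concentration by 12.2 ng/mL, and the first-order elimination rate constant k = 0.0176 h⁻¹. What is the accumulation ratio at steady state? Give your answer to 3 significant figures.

Fraction remaining after one interval: e^(−kτ) = e^(−0.01760 × 70.0) = 0.2917
R = 1 / (1 − 0.2917) = 1 / 0.7083 ≈ 1.41

1.41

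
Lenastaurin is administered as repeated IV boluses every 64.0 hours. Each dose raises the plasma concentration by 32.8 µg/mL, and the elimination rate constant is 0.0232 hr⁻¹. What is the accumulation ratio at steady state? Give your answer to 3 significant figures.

1.29

Fraction remaining after one interval: e^(−kτ) = e^(−0.02320 × 64.0) = 0.2265
R = 1 / (1 − 0.2265) = 1 / 0.7735 ≈ 1.29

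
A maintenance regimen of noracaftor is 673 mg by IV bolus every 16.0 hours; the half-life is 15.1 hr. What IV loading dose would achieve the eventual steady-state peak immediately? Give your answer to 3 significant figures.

k = ln 2 / 15.1 = 0.04590 hr⁻¹
Accumulation ratio R = 1 / (1 − e^(−kτ)) = 1 / (1 − e^(−0.04590×16.0)) = 1 / (1 − 0.4798) = 1.922
Loading dose = maintenance dose × R = 673 × 1.922 ≈ 1290 mg

1290 mg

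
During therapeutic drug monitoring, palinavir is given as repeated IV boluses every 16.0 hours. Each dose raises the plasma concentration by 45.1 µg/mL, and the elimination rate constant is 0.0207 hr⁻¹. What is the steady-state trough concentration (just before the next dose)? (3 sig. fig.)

115 µg/mL

Fraction remaining after one interval: e^(−kτ) = e^(−0.02070 × 16.0) = 0.7181
R = 1 / (1 − 0.7181) = 3.547
Css,max = 45.1 × 3.547 = 160.0 µg/mL
Css,min = Css,max × e^(−kτ) = 160.0 × 0.7181 ≈ 115 µg/mL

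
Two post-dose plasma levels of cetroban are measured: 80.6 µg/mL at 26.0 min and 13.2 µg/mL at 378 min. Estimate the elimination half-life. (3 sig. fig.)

135 minutes

k = ln(C₁/C₂) / (t₂ − t₁) = ln(80.6/13.2) / (378 − 26.0)
  = 1.809 / 352.0 = 0.005140 min⁻¹
t½ = ln 2 / k = ln 2 / 0.005140 ≈ 135 minutes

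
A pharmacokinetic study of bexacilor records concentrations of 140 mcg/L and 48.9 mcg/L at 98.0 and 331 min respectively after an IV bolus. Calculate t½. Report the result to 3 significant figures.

154 minutes

k = ln(C₁/C₂) / (t₂ − t₁) = ln(140/48.9) / (331 − 98.0)
  = 1.052 / 233.0 = 0.004514 min⁻¹
t½ = ln 2 / k = ln 2 / 0.004514 ≈ 154 minutes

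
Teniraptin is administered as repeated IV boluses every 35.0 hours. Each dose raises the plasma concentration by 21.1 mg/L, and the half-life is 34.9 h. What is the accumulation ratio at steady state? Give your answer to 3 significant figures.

k = ln 2 / 34.9 = 0.01986 h⁻¹
Fraction remaining after one interval: e^(−kτ) = e^(−0.01986 × 35.0) = 0.4990
R = 1 / (1 − 0.4990) = 1 / 0.5010 ≈ 2.00

2.00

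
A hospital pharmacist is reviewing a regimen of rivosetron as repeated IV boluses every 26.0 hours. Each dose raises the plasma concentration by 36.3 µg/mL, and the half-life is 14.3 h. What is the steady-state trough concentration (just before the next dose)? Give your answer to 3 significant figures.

14.4 µg/mL

k = ln 2 / 14.3 = 0.04847 h⁻¹
Fraction remaining after one interval: e^(−kτ) = e^(−0.04847 × 26.0) = 0.2836
R = 1 / (1 − 0.2836) = 1.396
Css,max = 36.3 × 1.396 = 50.67 µg/mL
Css,min = Css,max × e^(−kτ) = 50.67 × 0.2836 ≈ 14.4 µg/mL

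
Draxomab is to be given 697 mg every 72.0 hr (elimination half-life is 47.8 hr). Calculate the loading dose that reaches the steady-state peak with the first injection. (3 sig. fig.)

1080 mg

k = ln 2 / 47.8 = 0.01450 hr⁻¹
Accumulation ratio R = 1 / (1 − e^(−kτ)) = 1 / (1 − e^(−0.01450×72.0)) = 1 / (1 − 0.3520) = 1.543
Loading dose = maintenance dose × R = 697 × 1.543 ≈ 1080 mg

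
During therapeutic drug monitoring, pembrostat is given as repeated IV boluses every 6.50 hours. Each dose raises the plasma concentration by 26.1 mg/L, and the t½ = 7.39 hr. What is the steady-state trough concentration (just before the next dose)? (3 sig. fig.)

k = ln 2 / 7.39 = 0.09380 hr⁻¹
Fraction remaining after one interval: e^(−kτ) = e^(−0.09380 × 6.50) = 0.5435
R = 1 / (1 − 0.5435) = 2.191
Css,max = 26.1 × 2.191 = 57.18 mg/L
Css,min = Css,max × e^(−kτ) = 57.18 × 0.5435 ≈ 31.1 mg/L

31.1 mg/L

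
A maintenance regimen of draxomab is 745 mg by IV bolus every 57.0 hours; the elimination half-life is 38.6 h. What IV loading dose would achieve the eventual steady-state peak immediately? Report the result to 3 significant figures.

k = ln 2 / 38.6 = 0.01796 h⁻¹
Accumulation ratio R = 1 / (1 − e^(−kτ)) = 1 / (1 − e^(−0.01796×57.0)) = 1 / (1 − 0.3593) = 1.561
Loading dose = maintenance dose × R = 745 × 1.561 ≈ 1160 mg

1160 mg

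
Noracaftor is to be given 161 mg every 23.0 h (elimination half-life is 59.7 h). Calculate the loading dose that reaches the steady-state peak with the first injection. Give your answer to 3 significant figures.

k = ln 2 / 59.7 = 0.01161 h⁻¹
Accumulation ratio R = 1 / (1 − e^(−kτ)) = 1 / (1 − e^(−0.01161×23.0)) = 1 / (1 − 0.7656) = 4.267
Loading dose = maintenance dose × R = 161 × 4.267 ≈ 687 mg

687 mg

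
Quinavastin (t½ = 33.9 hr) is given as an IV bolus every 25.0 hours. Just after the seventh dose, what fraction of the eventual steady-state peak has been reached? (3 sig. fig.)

k = ln 2 / 33.9 = 0.02045 hr⁻¹
f_n = 1 − e^(−nkτ) = 1 − e^(−7 × 0.02045 × 25.0) = 1 − e^(−3.578) = 1 − 0.02793 ≈ 0.972

0.972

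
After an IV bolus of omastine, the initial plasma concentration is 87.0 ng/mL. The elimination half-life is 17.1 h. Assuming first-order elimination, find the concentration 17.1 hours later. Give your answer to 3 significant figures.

43.5 ng/mL

k = ln 2 / 17.1 = 0.04053 h⁻¹
C(t) = C₀ e^(−kt) = 87.0 × e^(−0.04053 × 17.1) = 87.0 × e^(−0.6931) = 87.0 × 0.5000 ≈ 43.5 ng/mL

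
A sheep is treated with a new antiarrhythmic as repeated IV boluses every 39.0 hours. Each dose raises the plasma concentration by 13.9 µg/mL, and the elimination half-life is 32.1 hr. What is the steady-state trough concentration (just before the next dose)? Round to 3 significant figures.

k = ln 2 / 32.1 = 0.02159 hr⁻¹
Fraction remaining after one interval: e^(−kτ) = e^(−0.02159 × 39.0) = 0.4308
R = 1 / (1 − 0.4308) = 1.757
Css,max = 13.9 × 1.757 = 24.42 µg/mL
Css,min = Css,max × e^(−kτ) = 24.42 × 0.4308 ≈ 10.5 µg/mL

10.5 µg/mL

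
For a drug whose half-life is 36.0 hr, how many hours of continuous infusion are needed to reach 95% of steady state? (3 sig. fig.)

156 hours

k = ln 2 / 36.0 = 0.01925 hr⁻¹
f = 1 − e^(−kt)  ⇒  t = −ln(1 − f) / k
t = −ln(1 − 0.95) / 0.01925 = 2.996 / 0.01925 ≈ 156 hours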